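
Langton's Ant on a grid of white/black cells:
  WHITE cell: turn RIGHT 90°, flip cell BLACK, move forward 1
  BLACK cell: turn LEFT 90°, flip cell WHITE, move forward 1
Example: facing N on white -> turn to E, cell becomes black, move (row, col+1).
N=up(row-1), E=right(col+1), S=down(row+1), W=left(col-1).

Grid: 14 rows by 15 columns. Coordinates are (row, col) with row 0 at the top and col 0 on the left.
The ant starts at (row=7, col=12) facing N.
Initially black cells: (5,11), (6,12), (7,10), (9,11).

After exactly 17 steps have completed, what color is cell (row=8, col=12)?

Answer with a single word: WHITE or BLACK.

Step 1: on WHITE (7,12): turn R to E, flip to black, move to (7,13). |black|=5
Step 2: on WHITE (7,13): turn R to S, flip to black, move to (8,13). |black|=6
Step 3: on WHITE (8,13): turn R to W, flip to black, move to (8,12). |black|=7
Step 4: on WHITE (8,12): turn R to N, flip to black, move to (7,12). |black|=8
Step 5: on BLACK (7,12): turn L to W, flip to white, move to (7,11). |black|=7
Step 6: on WHITE (7,11): turn R to N, flip to black, move to (6,11). |black|=8
Step 7: on WHITE (6,11): turn R to E, flip to black, move to (6,12). |black|=9
Step 8: on BLACK (6,12): turn L to N, flip to white, move to (5,12). |black|=8
Step 9: on WHITE (5,12): turn R to E, flip to black, move to (5,13). |black|=9
Step 10: on WHITE (5,13): turn R to S, flip to black, move to (6,13). |black|=10
Step 11: on WHITE (6,13): turn R to W, flip to black, move to (6,12). |black|=11
Step 12: on WHITE (6,12): turn R to N, flip to black, move to (5,12). |black|=12
Step 13: on BLACK (5,12): turn L to W, flip to white, move to (5,11). |black|=11
Step 14: on BLACK (5,11): turn L to S, flip to white, move to (6,11). |black|=10
Step 15: on BLACK (6,11): turn L to E, flip to white, move to (6,12). |black|=9
Step 16: on BLACK (6,12): turn L to N, flip to white, move to (5,12). |black|=8
Step 17: on WHITE (5,12): turn R to E, flip to black, move to (5,13). |black|=9

Answer: BLACK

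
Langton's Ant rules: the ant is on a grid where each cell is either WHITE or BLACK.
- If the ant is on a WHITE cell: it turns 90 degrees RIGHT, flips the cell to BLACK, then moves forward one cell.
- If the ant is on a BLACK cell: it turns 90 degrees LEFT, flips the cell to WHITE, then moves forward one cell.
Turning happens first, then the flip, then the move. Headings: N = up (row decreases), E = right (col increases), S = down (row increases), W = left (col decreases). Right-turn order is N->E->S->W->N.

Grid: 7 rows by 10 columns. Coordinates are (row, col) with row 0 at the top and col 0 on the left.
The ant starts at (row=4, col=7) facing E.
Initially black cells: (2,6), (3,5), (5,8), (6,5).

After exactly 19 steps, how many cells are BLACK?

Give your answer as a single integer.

Step 1: on WHITE (4,7): turn R to S, flip to black, move to (5,7). |black|=5
Step 2: on WHITE (5,7): turn R to W, flip to black, move to (5,6). |black|=6
Step 3: on WHITE (5,6): turn R to N, flip to black, move to (4,6). |black|=7
Step 4: on WHITE (4,6): turn R to E, flip to black, move to (4,7). |black|=8
Step 5: on BLACK (4,7): turn L to N, flip to white, move to (3,7). |black|=7
Step 6: on WHITE (3,7): turn R to E, flip to black, move to (3,8). |black|=8
Step 7: on WHITE (3,8): turn R to S, flip to black, move to (4,8). |black|=9
Step 8: on WHITE (4,8): turn R to W, flip to black, move to (4,7). |black|=10
Step 9: on WHITE (4,7): turn R to N, flip to black, move to (3,7). |black|=11
Step 10: on BLACK (3,7): turn L to W, flip to white, move to (3,6). |black|=10
Step 11: on WHITE (3,6): turn R to N, flip to black, move to (2,6). |black|=11
Step 12: on BLACK (2,6): turn L to W, flip to white, move to (2,5). |black|=10
Step 13: on WHITE (2,5): turn R to N, flip to black, move to (1,5). |black|=11
Step 14: on WHITE (1,5): turn R to E, flip to black, move to (1,6). |black|=12
Step 15: on WHITE (1,6): turn R to S, flip to black, move to (2,6). |black|=13
Step 16: on WHITE (2,6): turn R to W, flip to black, move to (2,5). |black|=14
Step 17: on BLACK (2,5): turn L to S, flip to white, move to (3,5). |black|=13
Step 18: on BLACK (3,5): turn L to E, flip to white, move to (3,6). |black|=12
Step 19: on BLACK (3,6): turn L to N, flip to white, move to (2,6). |black|=11

Answer: 11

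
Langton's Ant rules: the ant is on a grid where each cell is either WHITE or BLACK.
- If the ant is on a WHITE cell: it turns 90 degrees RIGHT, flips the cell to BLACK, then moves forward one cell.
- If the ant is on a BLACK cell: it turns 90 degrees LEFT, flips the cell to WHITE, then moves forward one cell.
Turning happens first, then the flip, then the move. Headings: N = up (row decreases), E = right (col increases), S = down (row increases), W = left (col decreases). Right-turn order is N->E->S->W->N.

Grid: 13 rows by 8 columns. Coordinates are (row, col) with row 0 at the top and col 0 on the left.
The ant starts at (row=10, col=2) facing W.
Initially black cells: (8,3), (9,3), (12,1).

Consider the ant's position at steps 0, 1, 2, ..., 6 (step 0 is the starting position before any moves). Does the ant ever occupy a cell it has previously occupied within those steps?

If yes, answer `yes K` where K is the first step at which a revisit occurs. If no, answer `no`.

Answer: no

Derivation:
Step 1: on WHITE (10,2): turn R to N, flip to black, move to (9,2). |black|=4 — new cell
Step 2: on WHITE (9,2): turn R to E, flip to black, move to (9,3). |black|=5 — new cell
Step 3: on BLACK (9,3): turn L to N, flip to white, move to (8,3). |black|=4 — new cell
Step 4: on BLACK (8,3): turn L to W, flip to white, move to (8,2). |black|=3 — new cell
Step 5: on WHITE (8,2): turn R to N, flip to black, move to (7,2). |black|=4 — new cell
Step 6: on WHITE (7,2): turn R to E, flip to black, move to (7,3). |black|=5 — new cell
No revisit within 6 steps.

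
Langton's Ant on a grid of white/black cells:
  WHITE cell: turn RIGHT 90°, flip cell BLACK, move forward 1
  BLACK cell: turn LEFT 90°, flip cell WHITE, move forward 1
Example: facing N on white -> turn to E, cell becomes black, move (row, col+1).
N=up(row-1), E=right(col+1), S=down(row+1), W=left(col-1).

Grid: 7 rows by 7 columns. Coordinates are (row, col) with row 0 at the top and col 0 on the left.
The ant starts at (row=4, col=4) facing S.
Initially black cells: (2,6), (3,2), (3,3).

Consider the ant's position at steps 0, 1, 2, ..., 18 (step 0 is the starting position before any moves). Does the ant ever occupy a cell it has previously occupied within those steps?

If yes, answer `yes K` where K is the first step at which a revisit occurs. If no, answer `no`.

Answer: yes 7

Derivation:
Step 1: on WHITE (4,4): turn R to W, flip to black, move to (4,3). |black|=4 — new cell
Step 2: on WHITE (4,3): turn R to N, flip to black, move to (3,3). |black|=5 — new cell
Step 3: on BLACK (3,3): turn L to W, flip to white, move to (3,2). |black|=4 — new cell
Step 4: on BLACK (3,2): turn L to S, flip to white, move to (4,2). |black|=3 — new cell
Step 5: on WHITE (4,2): turn R to W, flip to black, move to (4,1). |black|=4 — new cell
Step 6: on WHITE (4,1): turn R to N, flip to black, move to (3,1). |black|=5 — new cell
Step 7: on WHITE (3,1): turn R to E, flip to black, move to (3,2). |black|=6 — REVISIT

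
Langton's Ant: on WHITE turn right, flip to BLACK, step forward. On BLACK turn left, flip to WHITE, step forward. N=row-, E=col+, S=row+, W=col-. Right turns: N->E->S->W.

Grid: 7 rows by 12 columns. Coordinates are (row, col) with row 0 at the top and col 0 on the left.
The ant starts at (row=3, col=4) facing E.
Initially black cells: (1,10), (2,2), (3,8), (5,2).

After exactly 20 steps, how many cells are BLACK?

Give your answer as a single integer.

Answer: 10

Derivation:
Step 1: on WHITE (3,4): turn R to S, flip to black, move to (4,4). |black|=5
Step 2: on WHITE (4,4): turn R to W, flip to black, move to (4,3). |black|=6
Step 3: on WHITE (4,3): turn R to N, flip to black, move to (3,3). |black|=7
Step 4: on WHITE (3,3): turn R to E, flip to black, move to (3,4). |black|=8
Step 5: on BLACK (3,4): turn L to N, flip to white, move to (2,4). |black|=7
Step 6: on WHITE (2,4): turn R to E, flip to black, move to (2,5). |black|=8
Step 7: on WHITE (2,5): turn R to S, flip to black, move to (3,5). |black|=9
Step 8: on WHITE (3,5): turn R to W, flip to black, move to (3,4). |black|=10
Step 9: on WHITE (3,4): turn R to N, flip to black, move to (2,4). |black|=11
Step 10: on BLACK (2,4): turn L to W, flip to white, move to (2,3). |black|=10
Step 11: on WHITE (2,3): turn R to N, flip to black, move to (1,3). |black|=11
Step 12: on WHITE (1,3): turn R to E, flip to black, move to (1,4). |black|=12
Step 13: on WHITE (1,4): turn R to S, flip to black, move to (2,4). |black|=13
Step 14: on WHITE (2,4): turn R to W, flip to black, move to (2,3). |black|=14
Step 15: on BLACK (2,3): turn L to S, flip to white, move to (3,3). |black|=13
Step 16: on BLACK (3,3): turn L to E, flip to white, move to (3,4). |black|=12
Step 17: on BLACK (3,4): turn L to N, flip to white, move to (2,4). |black|=11
Step 18: on BLACK (2,4): turn L to W, flip to white, move to (2,3). |black|=10
Step 19: on WHITE (2,3): turn R to N, flip to black, move to (1,3). |black|=11
Step 20: on BLACK (1,3): turn L to W, flip to white, move to (1,2). |black|=10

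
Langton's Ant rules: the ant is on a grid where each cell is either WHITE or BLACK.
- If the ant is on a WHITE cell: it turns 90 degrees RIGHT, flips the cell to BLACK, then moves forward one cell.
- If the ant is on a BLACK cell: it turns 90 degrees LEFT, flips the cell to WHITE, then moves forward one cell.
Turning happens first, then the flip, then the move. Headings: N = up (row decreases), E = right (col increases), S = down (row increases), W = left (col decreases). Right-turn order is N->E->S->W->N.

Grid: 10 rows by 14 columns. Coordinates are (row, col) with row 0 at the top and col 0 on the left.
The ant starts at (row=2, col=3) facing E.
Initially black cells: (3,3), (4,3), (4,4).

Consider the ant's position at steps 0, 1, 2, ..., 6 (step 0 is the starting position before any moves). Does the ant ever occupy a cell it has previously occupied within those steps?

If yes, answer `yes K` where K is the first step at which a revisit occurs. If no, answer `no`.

Step 1: on WHITE (2,3): turn R to S, flip to black, move to (3,3). |black|=4 — new cell
Step 2: on BLACK (3,3): turn L to E, flip to white, move to (3,4). |black|=3 — new cell
Step 3: on WHITE (3,4): turn R to S, flip to black, move to (4,4). |black|=4 — new cell
Step 4: on BLACK (4,4): turn L to E, flip to white, move to (4,5). |black|=3 — new cell
Step 5: on WHITE (4,5): turn R to S, flip to black, move to (5,5). |black|=4 — new cell
Step 6: on WHITE (5,5): turn R to W, flip to black, move to (5,4). |black|=5 — new cell
No revisit within 6 steps.

Answer: no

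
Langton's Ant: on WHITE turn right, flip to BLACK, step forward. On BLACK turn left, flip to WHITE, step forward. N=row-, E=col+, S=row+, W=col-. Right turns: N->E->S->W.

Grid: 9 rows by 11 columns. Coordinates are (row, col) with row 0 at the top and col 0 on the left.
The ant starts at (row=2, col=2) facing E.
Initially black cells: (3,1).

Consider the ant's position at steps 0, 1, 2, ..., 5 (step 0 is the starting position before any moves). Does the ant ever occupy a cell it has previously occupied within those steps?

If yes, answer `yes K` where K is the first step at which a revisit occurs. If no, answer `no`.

Answer: no

Derivation:
Step 1: on WHITE (2,2): turn R to S, flip to black, move to (3,2). |black|=2 — new cell
Step 2: on WHITE (3,2): turn R to W, flip to black, move to (3,1). |black|=3 — new cell
Step 3: on BLACK (3,1): turn L to S, flip to white, move to (4,1). |black|=2 — new cell
Step 4: on WHITE (4,1): turn R to W, flip to black, move to (4,0). |black|=3 — new cell
Step 5: on WHITE (4,0): turn R to N, flip to black, move to (3,0). |black|=4 — new cell
No revisit within 5 steps.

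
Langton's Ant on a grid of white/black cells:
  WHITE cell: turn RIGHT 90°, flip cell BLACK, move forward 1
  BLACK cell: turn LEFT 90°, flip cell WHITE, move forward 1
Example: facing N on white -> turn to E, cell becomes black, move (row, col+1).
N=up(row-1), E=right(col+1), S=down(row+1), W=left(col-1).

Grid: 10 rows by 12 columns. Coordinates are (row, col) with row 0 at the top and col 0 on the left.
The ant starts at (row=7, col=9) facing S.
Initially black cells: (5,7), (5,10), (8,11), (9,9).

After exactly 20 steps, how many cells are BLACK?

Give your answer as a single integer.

Answer: 10

Derivation:
Step 1: on WHITE (7,9): turn R to W, flip to black, move to (7,8). |black|=5
Step 2: on WHITE (7,8): turn R to N, flip to black, move to (6,8). |black|=6
Step 3: on WHITE (6,8): turn R to E, flip to black, move to (6,9). |black|=7
Step 4: on WHITE (6,9): turn R to S, flip to black, move to (7,9). |black|=8
Step 5: on BLACK (7,9): turn L to E, flip to white, move to (7,10). |black|=7
Step 6: on WHITE (7,10): turn R to S, flip to black, move to (8,10). |black|=8
Step 7: on WHITE (8,10): turn R to W, flip to black, move to (8,9). |black|=9
Step 8: on WHITE (8,9): turn R to N, flip to black, move to (7,9). |black|=10
Step 9: on WHITE (7,9): turn R to E, flip to black, move to (7,10). |black|=11
Step 10: on BLACK (7,10): turn L to N, flip to white, move to (6,10). |black|=10
Step 11: on WHITE (6,10): turn R to E, flip to black, move to (6,11). |black|=11
Step 12: on WHITE (6,11): turn R to S, flip to black, move to (7,11). |black|=12
Step 13: on WHITE (7,11): turn R to W, flip to black, move to (7,10). |black|=13
Step 14: on WHITE (7,10): turn R to N, flip to black, move to (6,10). |black|=14
Step 15: on BLACK (6,10): turn L to W, flip to white, move to (6,9). |black|=13
Step 16: on BLACK (6,9): turn L to S, flip to white, move to (7,9). |black|=12
Step 17: on BLACK (7,9): turn L to E, flip to white, move to (7,10). |black|=11
Step 18: on BLACK (7,10): turn L to N, flip to white, move to (6,10). |black|=10
Step 19: on WHITE (6,10): turn R to E, flip to black, move to (6,11). |black|=11
Step 20: on BLACK (6,11): turn L to N, flip to white, move to (5,11). |black|=10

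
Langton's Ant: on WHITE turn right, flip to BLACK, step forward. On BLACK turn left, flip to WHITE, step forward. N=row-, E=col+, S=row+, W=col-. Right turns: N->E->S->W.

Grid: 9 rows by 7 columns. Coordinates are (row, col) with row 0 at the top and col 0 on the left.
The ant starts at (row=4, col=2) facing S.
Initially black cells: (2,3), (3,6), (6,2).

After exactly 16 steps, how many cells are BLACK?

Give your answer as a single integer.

Answer: 11

Derivation:
Step 1: on WHITE (4,2): turn R to W, flip to black, move to (4,1). |black|=4
Step 2: on WHITE (4,1): turn R to N, flip to black, move to (3,1). |black|=5
Step 3: on WHITE (3,1): turn R to E, flip to black, move to (3,2). |black|=6
Step 4: on WHITE (3,2): turn R to S, flip to black, move to (4,2). |black|=7
Step 5: on BLACK (4,2): turn L to E, flip to white, move to (4,3). |black|=6
Step 6: on WHITE (4,3): turn R to S, flip to black, move to (5,3). |black|=7
Step 7: on WHITE (5,3): turn R to W, flip to black, move to (5,2). |black|=8
Step 8: on WHITE (5,2): turn R to N, flip to black, move to (4,2). |black|=9
Step 9: on WHITE (4,2): turn R to E, flip to black, move to (4,3). |black|=10
Step 10: on BLACK (4,3): turn L to N, flip to white, move to (3,3). |black|=9
Step 11: on WHITE (3,3): turn R to E, flip to black, move to (3,4). |black|=10
Step 12: on WHITE (3,4): turn R to S, flip to black, move to (4,4). |black|=11
Step 13: on WHITE (4,4): turn R to W, flip to black, move to (4,3). |black|=12
Step 14: on WHITE (4,3): turn R to N, flip to black, move to (3,3). |black|=13
Step 15: on BLACK (3,3): turn L to W, flip to white, move to (3,2). |black|=12
Step 16: on BLACK (3,2): turn L to S, flip to white, move to (4,2). |black|=11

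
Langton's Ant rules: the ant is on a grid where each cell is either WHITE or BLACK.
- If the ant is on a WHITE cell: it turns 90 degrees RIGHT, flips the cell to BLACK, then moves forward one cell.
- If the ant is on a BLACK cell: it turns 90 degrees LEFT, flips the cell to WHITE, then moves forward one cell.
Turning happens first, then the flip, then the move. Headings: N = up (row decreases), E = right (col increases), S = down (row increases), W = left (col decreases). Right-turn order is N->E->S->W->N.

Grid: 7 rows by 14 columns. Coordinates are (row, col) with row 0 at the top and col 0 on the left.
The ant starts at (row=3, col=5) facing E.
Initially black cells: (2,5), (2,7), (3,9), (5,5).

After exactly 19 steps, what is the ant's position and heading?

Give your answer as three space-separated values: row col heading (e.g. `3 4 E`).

Answer: 5 4 N

Derivation:
Step 1: on WHITE (3,5): turn R to S, flip to black, move to (4,5). |black|=5
Step 2: on WHITE (4,5): turn R to W, flip to black, move to (4,4). |black|=6
Step 3: on WHITE (4,4): turn R to N, flip to black, move to (3,4). |black|=7
Step 4: on WHITE (3,4): turn R to E, flip to black, move to (3,5). |black|=8
Step 5: on BLACK (3,5): turn L to N, flip to white, move to (2,5). |black|=7
Step 6: on BLACK (2,5): turn L to W, flip to white, move to (2,4). |black|=6
Step 7: on WHITE (2,4): turn R to N, flip to black, move to (1,4). |black|=7
Step 8: on WHITE (1,4): turn R to E, flip to black, move to (1,5). |black|=8
Step 9: on WHITE (1,5): turn R to S, flip to black, move to (2,5). |black|=9
Step 10: on WHITE (2,5): turn R to W, flip to black, move to (2,4). |black|=10
Step 11: on BLACK (2,4): turn L to S, flip to white, move to (3,4). |black|=9
Step 12: on BLACK (3,4): turn L to E, flip to white, move to (3,5). |black|=8
Step 13: on WHITE (3,5): turn R to S, flip to black, move to (4,5). |black|=9
Step 14: on BLACK (4,5): turn L to E, flip to white, move to (4,6). |black|=8
Step 15: on WHITE (4,6): turn R to S, flip to black, move to (5,6). |black|=9
Step 16: on WHITE (5,6): turn R to W, flip to black, move to (5,5). |black|=10
Step 17: on BLACK (5,5): turn L to S, flip to white, move to (6,5). |black|=9
Step 18: on WHITE (6,5): turn R to W, flip to black, move to (6,4). |black|=10
Step 19: on WHITE (6,4): turn R to N, flip to black, move to (5,4). |black|=11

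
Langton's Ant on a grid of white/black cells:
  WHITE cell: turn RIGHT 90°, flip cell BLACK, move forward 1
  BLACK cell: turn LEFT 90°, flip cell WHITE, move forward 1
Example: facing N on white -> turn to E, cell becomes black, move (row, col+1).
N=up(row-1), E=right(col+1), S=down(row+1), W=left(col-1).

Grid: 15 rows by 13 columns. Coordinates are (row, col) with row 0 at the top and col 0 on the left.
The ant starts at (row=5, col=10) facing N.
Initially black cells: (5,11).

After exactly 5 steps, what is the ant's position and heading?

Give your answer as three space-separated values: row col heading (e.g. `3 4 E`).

Answer: 5 11 W

Derivation:
Step 1: on WHITE (5,10): turn R to E, flip to black, move to (5,11). |black|=2
Step 2: on BLACK (5,11): turn L to N, flip to white, move to (4,11). |black|=1
Step 3: on WHITE (4,11): turn R to E, flip to black, move to (4,12). |black|=2
Step 4: on WHITE (4,12): turn R to S, flip to black, move to (5,12). |black|=3
Step 5: on WHITE (5,12): turn R to W, flip to black, move to (5,11). |black|=4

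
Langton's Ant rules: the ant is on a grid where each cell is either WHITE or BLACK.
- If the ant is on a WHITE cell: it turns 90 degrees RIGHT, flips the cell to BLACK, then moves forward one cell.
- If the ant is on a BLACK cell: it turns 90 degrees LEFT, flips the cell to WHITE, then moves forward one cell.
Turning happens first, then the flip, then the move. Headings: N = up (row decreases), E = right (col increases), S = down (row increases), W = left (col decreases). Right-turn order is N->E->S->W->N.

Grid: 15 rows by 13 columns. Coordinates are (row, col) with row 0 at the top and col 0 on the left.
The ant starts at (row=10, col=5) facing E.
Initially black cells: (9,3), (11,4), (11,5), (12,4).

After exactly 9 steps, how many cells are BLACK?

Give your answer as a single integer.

Answer: 9

Derivation:
Step 1: on WHITE (10,5): turn R to S, flip to black, move to (11,5). |black|=5
Step 2: on BLACK (11,5): turn L to E, flip to white, move to (11,6). |black|=4
Step 3: on WHITE (11,6): turn R to S, flip to black, move to (12,6). |black|=5
Step 4: on WHITE (12,6): turn R to W, flip to black, move to (12,5). |black|=6
Step 5: on WHITE (12,5): turn R to N, flip to black, move to (11,5). |black|=7
Step 6: on WHITE (11,5): turn R to E, flip to black, move to (11,6). |black|=8
Step 7: on BLACK (11,6): turn L to N, flip to white, move to (10,6). |black|=7
Step 8: on WHITE (10,6): turn R to E, flip to black, move to (10,7). |black|=8
Step 9: on WHITE (10,7): turn R to S, flip to black, move to (11,7). |black|=9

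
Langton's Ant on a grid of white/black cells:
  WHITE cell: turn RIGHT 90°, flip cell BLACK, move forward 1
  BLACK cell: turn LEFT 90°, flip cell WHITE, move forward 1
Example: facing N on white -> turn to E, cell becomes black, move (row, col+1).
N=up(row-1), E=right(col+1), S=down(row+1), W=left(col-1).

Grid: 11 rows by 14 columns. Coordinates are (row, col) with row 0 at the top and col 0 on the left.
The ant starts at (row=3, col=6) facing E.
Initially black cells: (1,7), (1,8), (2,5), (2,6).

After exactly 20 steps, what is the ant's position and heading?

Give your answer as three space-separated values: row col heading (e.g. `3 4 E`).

Step 1: on WHITE (3,6): turn R to S, flip to black, move to (4,6). |black|=5
Step 2: on WHITE (4,6): turn R to W, flip to black, move to (4,5). |black|=6
Step 3: on WHITE (4,5): turn R to N, flip to black, move to (3,5). |black|=7
Step 4: on WHITE (3,5): turn R to E, flip to black, move to (3,6). |black|=8
Step 5: on BLACK (3,6): turn L to N, flip to white, move to (2,6). |black|=7
Step 6: on BLACK (2,6): turn L to W, flip to white, move to (2,5). |black|=6
Step 7: on BLACK (2,5): turn L to S, flip to white, move to (3,5). |black|=5
Step 8: on BLACK (3,5): turn L to E, flip to white, move to (3,6). |black|=4
Step 9: on WHITE (3,6): turn R to S, flip to black, move to (4,6). |black|=5
Step 10: on BLACK (4,6): turn L to E, flip to white, move to (4,7). |black|=4
Step 11: on WHITE (4,7): turn R to S, flip to black, move to (5,7). |black|=5
Step 12: on WHITE (5,7): turn R to W, flip to black, move to (5,6). |black|=6
Step 13: on WHITE (5,6): turn R to N, flip to black, move to (4,6). |black|=7
Step 14: on WHITE (4,6): turn R to E, flip to black, move to (4,7). |black|=8
Step 15: on BLACK (4,7): turn L to N, flip to white, move to (3,7). |black|=7
Step 16: on WHITE (3,7): turn R to E, flip to black, move to (3,8). |black|=8
Step 17: on WHITE (3,8): turn R to S, flip to black, move to (4,8). |black|=9
Step 18: on WHITE (4,8): turn R to W, flip to black, move to (4,7). |black|=10
Step 19: on WHITE (4,7): turn R to N, flip to black, move to (3,7). |black|=11
Step 20: on BLACK (3,7): turn L to W, flip to white, move to (3,6). |black|=10

Answer: 3 6 W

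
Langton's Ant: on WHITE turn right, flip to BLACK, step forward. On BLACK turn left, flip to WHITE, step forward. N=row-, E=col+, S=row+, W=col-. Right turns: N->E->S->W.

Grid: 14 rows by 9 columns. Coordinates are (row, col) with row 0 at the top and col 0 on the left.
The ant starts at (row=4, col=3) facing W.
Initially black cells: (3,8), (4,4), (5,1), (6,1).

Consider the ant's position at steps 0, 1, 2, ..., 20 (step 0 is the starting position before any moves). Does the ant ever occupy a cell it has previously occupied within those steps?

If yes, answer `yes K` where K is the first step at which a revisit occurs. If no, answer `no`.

Step 1: on WHITE (4,3): turn R to N, flip to black, move to (3,3). |black|=5 — new cell
Step 2: on WHITE (3,3): turn R to E, flip to black, move to (3,4). |black|=6 — new cell
Step 3: on WHITE (3,4): turn R to S, flip to black, move to (4,4). |black|=7 — new cell
Step 4: on BLACK (4,4): turn L to E, flip to white, move to (4,5). |black|=6 — new cell
Step 5: on WHITE (4,5): turn R to S, flip to black, move to (5,5). |black|=7 — new cell
Step 6: on WHITE (5,5): turn R to W, flip to black, move to (5,4). |black|=8 — new cell
Step 7: on WHITE (5,4): turn R to N, flip to black, move to (4,4). |black|=9 — REVISIT

Answer: yes 7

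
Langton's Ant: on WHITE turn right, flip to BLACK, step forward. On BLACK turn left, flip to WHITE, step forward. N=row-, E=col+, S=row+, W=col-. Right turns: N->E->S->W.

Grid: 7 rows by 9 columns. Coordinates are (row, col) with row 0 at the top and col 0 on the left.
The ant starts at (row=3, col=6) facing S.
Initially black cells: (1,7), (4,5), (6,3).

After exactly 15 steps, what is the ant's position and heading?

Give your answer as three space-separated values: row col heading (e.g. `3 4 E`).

Step 1: on WHITE (3,6): turn R to W, flip to black, move to (3,5). |black|=4
Step 2: on WHITE (3,5): turn R to N, flip to black, move to (2,5). |black|=5
Step 3: on WHITE (2,5): turn R to E, flip to black, move to (2,6). |black|=6
Step 4: on WHITE (2,6): turn R to S, flip to black, move to (3,6). |black|=7
Step 5: on BLACK (3,6): turn L to E, flip to white, move to (3,7). |black|=6
Step 6: on WHITE (3,7): turn R to S, flip to black, move to (4,7). |black|=7
Step 7: on WHITE (4,7): turn R to W, flip to black, move to (4,6). |black|=8
Step 8: on WHITE (4,6): turn R to N, flip to black, move to (3,6). |black|=9
Step 9: on WHITE (3,6): turn R to E, flip to black, move to (3,7). |black|=10
Step 10: on BLACK (3,7): turn L to N, flip to white, move to (2,7). |black|=9
Step 11: on WHITE (2,7): turn R to E, flip to black, move to (2,8). |black|=10
Step 12: on WHITE (2,8): turn R to S, flip to black, move to (3,8). |black|=11
Step 13: on WHITE (3,8): turn R to W, flip to black, move to (3,7). |black|=12
Step 14: on WHITE (3,7): turn R to N, flip to black, move to (2,7). |black|=13
Step 15: on BLACK (2,7): turn L to W, flip to white, move to (2,6). |black|=12

Answer: 2 6 W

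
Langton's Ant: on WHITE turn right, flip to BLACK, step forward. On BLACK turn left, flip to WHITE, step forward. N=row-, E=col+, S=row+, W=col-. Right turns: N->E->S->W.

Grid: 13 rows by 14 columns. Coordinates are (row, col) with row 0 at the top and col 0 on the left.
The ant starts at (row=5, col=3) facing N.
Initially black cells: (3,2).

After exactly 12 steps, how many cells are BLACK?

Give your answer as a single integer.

Answer: 9

Derivation:
Step 1: on WHITE (5,3): turn R to E, flip to black, move to (5,4). |black|=2
Step 2: on WHITE (5,4): turn R to S, flip to black, move to (6,4). |black|=3
Step 3: on WHITE (6,4): turn R to W, flip to black, move to (6,3). |black|=4
Step 4: on WHITE (6,3): turn R to N, flip to black, move to (5,3). |black|=5
Step 5: on BLACK (5,3): turn L to W, flip to white, move to (5,2). |black|=4
Step 6: on WHITE (5,2): turn R to N, flip to black, move to (4,2). |black|=5
Step 7: on WHITE (4,2): turn R to E, flip to black, move to (4,3). |black|=6
Step 8: on WHITE (4,3): turn R to S, flip to black, move to (5,3). |black|=7
Step 9: on WHITE (5,3): turn R to W, flip to black, move to (5,2). |black|=8
Step 10: on BLACK (5,2): turn L to S, flip to white, move to (6,2). |black|=7
Step 11: on WHITE (6,2): turn R to W, flip to black, move to (6,1). |black|=8
Step 12: on WHITE (6,1): turn R to N, flip to black, move to (5,1). |black|=9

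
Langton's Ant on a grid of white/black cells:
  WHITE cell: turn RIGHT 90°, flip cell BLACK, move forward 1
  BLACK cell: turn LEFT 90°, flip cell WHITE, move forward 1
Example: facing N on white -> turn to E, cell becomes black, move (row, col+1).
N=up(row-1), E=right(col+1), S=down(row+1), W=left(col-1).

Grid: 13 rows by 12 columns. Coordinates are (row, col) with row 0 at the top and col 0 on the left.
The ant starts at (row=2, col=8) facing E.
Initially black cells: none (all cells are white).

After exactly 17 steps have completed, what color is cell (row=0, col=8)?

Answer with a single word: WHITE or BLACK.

Answer: BLACK

Derivation:
Step 1: on WHITE (2,8): turn R to S, flip to black, move to (3,8). |black|=1
Step 2: on WHITE (3,8): turn R to W, flip to black, move to (3,7). |black|=2
Step 3: on WHITE (3,7): turn R to N, flip to black, move to (2,7). |black|=3
Step 4: on WHITE (2,7): turn R to E, flip to black, move to (2,8). |black|=4
Step 5: on BLACK (2,8): turn L to N, flip to white, move to (1,8). |black|=3
Step 6: on WHITE (1,8): turn R to E, flip to black, move to (1,9). |black|=4
Step 7: on WHITE (1,9): turn R to S, flip to black, move to (2,9). |black|=5
Step 8: on WHITE (2,9): turn R to W, flip to black, move to (2,8). |black|=6
Step 9: on WHITE (2,8): turn R to N, flip to black, move to (1,8). |black|=7
Step 10: on BLACK (1,8): turn L to W, flip to white, move to (1,7). |black|=6
Step 11: on WHITE (1,7): turn R to N, flip to black, move to (0,7). |black|=7
Step 12: on WHITE (0,7): turn R to E, flip to black, move to (0,8). |black|=8
Step 13: on WHITE (0,8): turn R to S, flip to black, move to (1,8). |black|=9
Step 14: on WHITE (1,8): turn R to W, flip to black, move to (1,7). |black|=10
Step 15: on BLACK (1,7): turn L to S, flip to white, move to (2,7). |black|=9
Step 16: on BLACK (2,7): turn L to E, flip to white, move to (2,8). |black|=8
Step 17: on BLACK (2,8): turn L to N, flip to white, move to (1,8). |black|=7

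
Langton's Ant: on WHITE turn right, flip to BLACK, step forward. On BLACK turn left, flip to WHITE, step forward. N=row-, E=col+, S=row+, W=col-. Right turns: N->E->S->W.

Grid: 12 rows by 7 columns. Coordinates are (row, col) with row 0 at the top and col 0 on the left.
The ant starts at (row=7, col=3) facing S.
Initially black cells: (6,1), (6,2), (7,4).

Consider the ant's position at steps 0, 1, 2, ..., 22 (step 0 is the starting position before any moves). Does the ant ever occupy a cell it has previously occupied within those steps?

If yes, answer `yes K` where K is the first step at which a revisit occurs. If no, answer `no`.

Step 1: on WHITE (7,3): turn R to W, flip to black, move to (7,2). |black|=4 — new cell
Step 2: on WHITE (7,2): turn R to N, flip to black, move to (6,2). |black|=5 — new cell
Step 3: on BLACK (6,2): turn L to W, flip to white, move to (6,1). |black|=4 — new cell
Step 4: on BLACK (6,1): turn L to S, flip to white, move to (7,1). |black|=3 — new cell
Step 5: on WHITE (7,1): turn R to W, flip to black, move to (7,0). |black|=4 — new cell
Step 6: on WHITE (7,0): turn R to N, flip to black, move to (6,0). |black|=5 — new cell
Step 7: on WHITE (6,0): turn R to E, flip to black, move to (6,1). |black|=6 — REVISIT

Answer: yes 7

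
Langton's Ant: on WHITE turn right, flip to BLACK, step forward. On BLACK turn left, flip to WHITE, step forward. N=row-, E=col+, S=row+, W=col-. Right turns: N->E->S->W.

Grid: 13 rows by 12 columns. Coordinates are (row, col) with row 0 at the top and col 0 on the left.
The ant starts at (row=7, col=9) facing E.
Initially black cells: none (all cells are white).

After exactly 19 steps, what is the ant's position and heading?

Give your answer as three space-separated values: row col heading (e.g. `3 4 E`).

Answer: 5 8 N

Derivation:
Step 1: on WHITE (7,9): turn R to S, flip to black, move to (8,9). |black|=1
Step 2: on WHITE (8,9): turn R to W, flip to black, move to (8,8). |black|=2
Step 3: on WHITE (8,8): turn R to N, flip to black, move to (7,8). |black|=3
Step 4: on WHITE (7,8): turn R to E, flip to black, move to (7,9). |black|=4
Step 5: on BLACK (7,9): turn L to N, flip to white, move to (6,9). |black|=3
Step 6: on WHITE (6,9): turn R to E, flip to black, move to (6,10). |black|=4
Step 7: on WHITE (6,10): turn R to S, flip to black, move to (7,10). |black|=5
Step 8: on WHITE (7,10): turn R to W, flip to black, move to (7,9). |black|=6
Step 9: on WHITE (7,9): turn R to N, flip to black, move to (6,9). |black|=7
Step 10: on BLACK (6,9): turn L to W, flip to white, move to (6,8). |black|=6
Step 11: on WHITE (6,8): turn R to N, flip to black, move to (5,8). |black|=7
Step 12: on WHITE (5,8): turn R to E, flip to black, move to (5,9). |black|=8
Step 13: on WHITE (5,9): turn R to S, flip to black, move to (6,9). |black|=9
Step 14: on WHITE (6,9): turn R to W, flip to black, move to (6,8). |black|=10
Step 15: on BLACK (6,8): turn L to S, flip to white, move to (7,8). |black|=9
Step 16: on BLACK (7,8): turn L to E, flip to white, move to (7,9). |black|=8
Step 17: on BLACK (7,9): turn L to N, flip to white, move to (6,9). |black|=7
Step 18: on BLACK (6,9): turn L to W, flip to white, move to (6,8). |black|=6
Step 19: on WHITE (6,8): turn R to N, flip to black, move to (5,8). |black|=7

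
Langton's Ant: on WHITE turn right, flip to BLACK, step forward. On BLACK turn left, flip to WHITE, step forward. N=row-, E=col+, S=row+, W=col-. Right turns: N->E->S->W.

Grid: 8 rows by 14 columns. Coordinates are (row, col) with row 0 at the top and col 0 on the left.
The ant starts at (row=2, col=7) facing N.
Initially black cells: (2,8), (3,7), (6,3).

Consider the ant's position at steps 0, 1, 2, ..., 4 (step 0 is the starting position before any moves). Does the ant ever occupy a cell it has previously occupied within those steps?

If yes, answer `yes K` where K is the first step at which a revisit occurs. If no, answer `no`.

Answer: no

Derivation:
Step 1: on WHITE (2,7): turn R to E, flip to black, move to (2,8). |black|=4 — new cell
Step 2: on BLACK (2,8): turn L to N, flip to white, move to (1,8). |black|=3 — new cell
Step 3: on WHITE (1,8): turn R to E, flip to black, move to (1,9). |black|=4 — new cell
Step 4: on WHITE (1,9): turn R to S, flip to black, move to (2,9). |black|=5 — new cell
No revisit within 4 steps.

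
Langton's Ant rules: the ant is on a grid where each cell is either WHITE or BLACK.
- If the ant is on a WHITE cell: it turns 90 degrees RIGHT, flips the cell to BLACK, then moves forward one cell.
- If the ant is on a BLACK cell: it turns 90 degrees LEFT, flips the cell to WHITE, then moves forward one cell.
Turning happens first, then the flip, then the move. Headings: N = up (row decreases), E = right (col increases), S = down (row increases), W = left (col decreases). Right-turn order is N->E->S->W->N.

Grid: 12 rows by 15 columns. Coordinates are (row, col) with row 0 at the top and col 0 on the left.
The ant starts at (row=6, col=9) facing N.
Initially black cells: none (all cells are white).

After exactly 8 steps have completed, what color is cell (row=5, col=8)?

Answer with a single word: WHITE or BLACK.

Step 1: on WHITE (6,9): turn R to E, flip to black, move to (6,10). |black|=1
Step 2: on WHITE (6,10): turn R to S, flip to black, move to (7,10). |black|=2
Step 3: on WHITE (7,10): turn R to W, flip to black, move to (7,9). |black|=3
Step 4: on WHITE (7,9): turn R to N, flip to black, move to (6,9). |black|=4
Step 5: on BLACK (6,9): turn L to W, flip to white, move to (6,8). |black|=3
Step 6: on WHITE (6,8): turn R to N, flip to black, move to (5,8). |black|=4
Step 7: on WHITE (5,8): turn R to E, flip to black, move to (5,9). |black|=5
Step 8: on WHITE (5,9): turn R to S, flip to black, move to (6,9). |black|=6

Answer: BLACK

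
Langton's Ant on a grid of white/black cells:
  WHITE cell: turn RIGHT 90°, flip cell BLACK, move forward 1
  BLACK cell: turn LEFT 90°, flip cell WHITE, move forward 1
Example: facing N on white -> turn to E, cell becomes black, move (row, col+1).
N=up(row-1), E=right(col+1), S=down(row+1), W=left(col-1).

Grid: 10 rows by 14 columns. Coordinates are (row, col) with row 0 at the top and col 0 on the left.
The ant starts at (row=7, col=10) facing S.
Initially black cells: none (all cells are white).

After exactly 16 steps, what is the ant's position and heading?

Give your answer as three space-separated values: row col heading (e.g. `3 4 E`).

Answer: 7 10 S

Derivation:
Step 1: on WHITE (7,10): turn R to W, flip to black, move to (7,9). |black|=1
Step 2: on WHITE (7,9): turn R to N, flip to black, move to (6,9). |black|=2
Step 3: on WHITE (6,9): turn R to E, flip to black, move to (6,10). |black|=3
Step 4: on WHITE (6,10): turn R to S, flip to black, move to (7,10). |black|=4
Step 5: on BLACK (7,10): turn L to E, flip to white, move to (7,11). |black|=3
Step 6: on WHITE (7,11): turn R to S, flip to black, move to (8,11). |black|=4
Step 7: on WHITE (8,11): turn R to W, flip to black, move to (8,10). |black|=5
Step 8: on WHITE (8,10): turn R to N, flip to black, move to (7,10). |black|=6
Step 9: on WHITE (7,10): turn R to E, flip to black, move to (7,11). |black|=7
Step 10: on BLACK (7,11): turn L to N, flip to white, move to (6,11). |black|=6
Step 11: on WHITE (6,11): turn R to E, flip to black, move to (6,12). |black|=7
Step 12: on WHITE (6,12): turn R to S, flip to black, move to (7,12). |black|=8
Step 13: on WHITE (7,12): turn R to W, flip to black, move to (7,11). |black|=9
Step 14: on WHITE (7,11): turn R to N, flip to black, move to (6,11). |black|=10
Step 15: on BLACK (6,11): turn L to W, flip to white, move to (6,10). |black|=9
Step 16: on BLACK (6,10): turn L to S, flip to white, move to (7,10). |black|=8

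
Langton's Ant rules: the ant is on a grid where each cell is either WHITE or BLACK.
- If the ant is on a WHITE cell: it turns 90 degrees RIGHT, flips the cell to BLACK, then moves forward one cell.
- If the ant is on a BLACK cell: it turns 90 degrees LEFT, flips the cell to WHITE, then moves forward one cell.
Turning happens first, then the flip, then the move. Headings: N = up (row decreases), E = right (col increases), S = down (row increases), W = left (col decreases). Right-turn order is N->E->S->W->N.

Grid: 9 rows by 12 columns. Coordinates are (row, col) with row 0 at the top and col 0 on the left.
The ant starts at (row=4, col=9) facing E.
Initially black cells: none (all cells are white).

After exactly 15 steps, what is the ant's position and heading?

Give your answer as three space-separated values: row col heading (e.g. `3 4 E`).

Answer: 4 8 S

Derivation:
Step 1: on WHITE (4,9): turn R to S, flip to black, move to (5,9). |black|=1
Step 2: on WHITE (5,9): turn R to W, flip to black, move to (5,8). |black|=2
Step 3: on WHITE (5,8): turn R to N, flip to black, move to (4,8). |black|=3
Step 4: on WHITE (4,8): turn R to E, flip to black, move to (4,9). |black|=4
Step 5: on BLACK (4,9): turn L to N, flip to white, move to (3,9). |black|=3
Step 6: on WHITE (3,9): turn R to E, flip to black, move to (3,10). |black|=4
Step 7: on WHITE (3,10): turn R to S, flip to black, move to (4,10). |black|=5
Step 8: on WHITE (4,10): turn R to W, flip to black, move to (4,9). |black|=6
Step 9: on WHITE (4,9): turn R to N, flip to black, move to (3,9). |black|=7
Step 10: on BLACK (3,9): turn L to W, flip to white, move to (3,8). |black|=6
Step 11: on WHITE (3,8): turn R to N, flip to black, move to (2,8). |black|=7
Step 12: on WHITE (2,8): turn R to E, flip to black, move to (2,9). |black|=8
Step 13: on WHITE (2,9): turn R to S, flip to black, move to (3,9). |black|=9
Step 14: on WHITE (3,9): turn R to W, flip to black, move to (3,8). |black|=10
Step 15: on BLACK (3,8): turn L to S, flip to white, move to (4,8). |black|=9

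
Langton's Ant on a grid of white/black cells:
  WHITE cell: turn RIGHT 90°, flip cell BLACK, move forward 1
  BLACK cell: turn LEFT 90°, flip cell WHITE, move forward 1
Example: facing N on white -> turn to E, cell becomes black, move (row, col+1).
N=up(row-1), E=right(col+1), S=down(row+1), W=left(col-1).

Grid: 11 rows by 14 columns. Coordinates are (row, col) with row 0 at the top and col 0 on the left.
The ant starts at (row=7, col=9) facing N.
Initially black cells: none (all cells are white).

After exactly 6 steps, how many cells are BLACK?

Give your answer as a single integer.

Answer: 4

Derivation:
Step 1: on WHITE (7,9): turn R to E, flip to black, move to (7,10). |black|=1
Step 2: on WHITE (7,10): turn R to S, flip to black, move to (8,10). |black|=2
Step 3: on WHITE (8,10): turn R to W, flip to black, move to (8,9). |black|=3
Step 4: on WHITE (8,9): turn R to N, flip to black, move to (7,9). |black|=4
Step 5: on BLACK (7,9): turn L to W, flip to white, move to (7,8). |black|=3
Step 6: on WHITE (7,8): turn R to N, flip to black, move to (6,8). |black|=4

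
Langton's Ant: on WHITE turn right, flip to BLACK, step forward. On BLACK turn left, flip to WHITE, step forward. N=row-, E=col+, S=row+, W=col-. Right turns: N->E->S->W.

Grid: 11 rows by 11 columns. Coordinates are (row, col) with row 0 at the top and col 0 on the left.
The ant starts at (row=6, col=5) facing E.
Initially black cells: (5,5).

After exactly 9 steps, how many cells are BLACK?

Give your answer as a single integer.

Step 1: on WHITE (6,5): turn R to S, flip to black, move to (7,5). |black|=2
Step 2: on WHITE (7,5): turn R to W, flip to black, move to (7,4). |black|=3
Step 3: on WHITE (7,4): turn R to N, flip to black, move to (6,4). |black|=4
Step 4: on WHITE (6,4): turn R to E, flip to black, move to (6,5). |black|=5
Step 5: on BLACK (6,5): turn L to N, flip to white, move to (5,5). |black|=4
Step 6: on BLACK (5,5): turn L to W, flip to white, move to (5,4). |black|=3
Step 7: on WHITE (5,4): turn R to N, flip to black, move to (4,4). |black|=4
Step 8: on WHITE (4,4): turn R to E, flip to black, move to (4,5). |black|=5
Step 9: on WHITE (4,5): turn R to S, flip to black, move to (5,5). |black|=6

Answer: 6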